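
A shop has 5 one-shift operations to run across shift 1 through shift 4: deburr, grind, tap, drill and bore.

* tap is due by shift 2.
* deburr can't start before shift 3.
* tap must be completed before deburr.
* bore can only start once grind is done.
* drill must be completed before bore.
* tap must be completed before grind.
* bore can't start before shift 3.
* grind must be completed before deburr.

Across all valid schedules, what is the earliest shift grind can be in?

shift 2

Precedence pushes grind to at least shift 2; downstream work caps grind at shift 3.
grind at shift 2 is achievable: drill in shift 1, deburr in shift 3, bore in shift 3, grind in shift 2, tap in shift 1.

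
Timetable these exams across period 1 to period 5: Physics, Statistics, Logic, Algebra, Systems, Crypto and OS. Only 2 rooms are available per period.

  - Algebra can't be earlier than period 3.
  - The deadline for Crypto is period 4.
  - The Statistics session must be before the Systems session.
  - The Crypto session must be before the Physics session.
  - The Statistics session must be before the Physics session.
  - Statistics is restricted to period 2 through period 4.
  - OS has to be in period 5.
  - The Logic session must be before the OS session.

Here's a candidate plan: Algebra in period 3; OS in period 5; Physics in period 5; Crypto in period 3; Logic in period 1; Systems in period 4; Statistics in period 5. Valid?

The Statistics session must be before the Physics session — violated.
The Crypto session must be before the Physics session — holds.
Algebra can't be earlier than period 3 — holds.
Only 2 rooms are available per period — violated.
The Logic session must be before the OS session — holds.
Statistics is restricted to period 2 through period 4 — violated.
The deadline for Crypto is period 4 — holds.
The Statistics session must be before the Systems session — violated.
OS has to be in period 5 — holds.

Invalid. Statistics is restricted to period 2 through period 4.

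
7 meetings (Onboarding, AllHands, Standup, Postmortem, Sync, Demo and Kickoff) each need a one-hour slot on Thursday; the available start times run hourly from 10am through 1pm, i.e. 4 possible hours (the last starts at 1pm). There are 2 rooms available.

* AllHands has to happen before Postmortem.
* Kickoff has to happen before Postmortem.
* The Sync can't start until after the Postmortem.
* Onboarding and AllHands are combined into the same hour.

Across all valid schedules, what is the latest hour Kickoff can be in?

11am

Downstream work caps Kickoff at 11am.
Kickoff at 11am is achievable: Onboarding -> 10am, Sync -> 1pm, Kickoff -> 11am, Postmortem -> 12pm, Demo -> 12pm, Standup -> 11am, AllHands -> 10am.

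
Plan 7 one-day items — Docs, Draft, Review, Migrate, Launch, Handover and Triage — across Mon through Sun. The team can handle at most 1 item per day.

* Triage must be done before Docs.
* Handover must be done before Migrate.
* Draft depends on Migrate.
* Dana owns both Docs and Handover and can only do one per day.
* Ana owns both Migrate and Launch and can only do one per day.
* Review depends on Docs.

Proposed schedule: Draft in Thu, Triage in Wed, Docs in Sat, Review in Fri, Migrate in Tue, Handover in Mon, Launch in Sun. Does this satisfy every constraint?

Handover must be done before Migrate — holds.
Draft depends on Migrate — holds.
Ana owns both Migrate and Launch and can only do one per day — holds.
Review depends on Docs — violated.
Dana owns both Docs and Handover and can only do one per day — holds.
Triage must be done before Docs — holds.
The team can handle at most 1 item per day — holds.

No. Review depends on Docs is not satisfied.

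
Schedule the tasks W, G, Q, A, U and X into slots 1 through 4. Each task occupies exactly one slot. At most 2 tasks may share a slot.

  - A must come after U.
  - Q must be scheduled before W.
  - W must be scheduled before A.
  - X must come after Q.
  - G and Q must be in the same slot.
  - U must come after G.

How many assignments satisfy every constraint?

Splitting on W: it can be 2 (7), 3 (6). Listing each branch's schedules as (G, Q, A, U, X):
W=2: (1,1,3,2,3) (1,1,3,2,4) (1,1,4,2,3) (1,1,4,2,4) (1,1,4,3,2) (1,1,4,3,3) (1,1,4,3,4) — 7.
W=3: (1,1,4,2,2) (1,1,4,2,3) (1,1,4,2,4) (1,1,4,3,2) (1,1,4,3,4) (2,2,4,3,4) — 6.
Summing: 7 + 6 = 13.

13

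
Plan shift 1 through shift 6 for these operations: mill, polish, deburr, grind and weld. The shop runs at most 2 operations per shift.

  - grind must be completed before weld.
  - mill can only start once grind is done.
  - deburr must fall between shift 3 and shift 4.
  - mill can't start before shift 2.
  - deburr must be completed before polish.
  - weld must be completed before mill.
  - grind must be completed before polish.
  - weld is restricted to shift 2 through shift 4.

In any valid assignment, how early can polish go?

shift 4

Precedence pushes polish to at least shift 4.
polish at shift 4 is achievable: polish in shift 4, grind in shift 1, mill in shift 3, weld in shift 2, deburr in shift 3.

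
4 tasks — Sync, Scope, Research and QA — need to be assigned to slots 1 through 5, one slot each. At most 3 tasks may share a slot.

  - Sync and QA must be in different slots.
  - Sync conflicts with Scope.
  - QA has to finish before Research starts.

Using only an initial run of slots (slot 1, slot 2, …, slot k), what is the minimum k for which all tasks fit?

The precedence chain requires at least 2 distinct slots.
With at most 3 per slot and 4 tasks, at least 2 slots are needed.
2 works (last occupied slot: 2): for example QA=1, Sync=2, Scope=1, Research=2.

2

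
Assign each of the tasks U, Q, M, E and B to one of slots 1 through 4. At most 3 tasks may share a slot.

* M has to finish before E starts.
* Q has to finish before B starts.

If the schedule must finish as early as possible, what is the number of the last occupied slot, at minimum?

2

The precedence chain requires at least 2 distinct slots.
With at most 3 per slot and 5 tasks, at least 2 slots are needed.
2 works (last occupied slot: 2): for example U -> 1; M -> 1; E -> 2; Q -> 1; B -> 2.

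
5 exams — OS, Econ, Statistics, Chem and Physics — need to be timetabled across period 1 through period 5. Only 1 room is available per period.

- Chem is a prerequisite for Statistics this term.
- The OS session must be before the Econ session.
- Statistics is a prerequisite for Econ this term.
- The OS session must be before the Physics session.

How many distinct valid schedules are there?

9

Splitting on OS: it can be period 1 (4), period 2 (3), period 3 (2). Listing each branch's schedules as (Econ, Statistics, Chem, Physics) by period number:
OS=period 1: (4,3,2,5) (5,3,2,4) (5,4,2,3) (5,4,3,2) — 4.
OS=period 2: (4,3,1,5) (5,3,1,4) (5,4,1,3) — 3.
OS=period 3: (4,2,1,5) (5,2,1,4) — 2.
Summing: 4 + 3 + 2 = 9.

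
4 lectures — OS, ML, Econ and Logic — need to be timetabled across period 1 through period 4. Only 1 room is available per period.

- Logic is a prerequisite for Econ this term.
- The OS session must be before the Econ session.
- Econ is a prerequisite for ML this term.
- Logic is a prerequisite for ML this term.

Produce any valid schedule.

Econ -> period 3; ML -> period 4; Logic -> period 1; OS -> period 2

Checking: OS(period 2) before Econ(period 3); Econ(period 3) before ML(period 4); Logic(period 1) before ML(period 4); Logic(period 1) before Econ(period 3); max 1 per period (cap 1).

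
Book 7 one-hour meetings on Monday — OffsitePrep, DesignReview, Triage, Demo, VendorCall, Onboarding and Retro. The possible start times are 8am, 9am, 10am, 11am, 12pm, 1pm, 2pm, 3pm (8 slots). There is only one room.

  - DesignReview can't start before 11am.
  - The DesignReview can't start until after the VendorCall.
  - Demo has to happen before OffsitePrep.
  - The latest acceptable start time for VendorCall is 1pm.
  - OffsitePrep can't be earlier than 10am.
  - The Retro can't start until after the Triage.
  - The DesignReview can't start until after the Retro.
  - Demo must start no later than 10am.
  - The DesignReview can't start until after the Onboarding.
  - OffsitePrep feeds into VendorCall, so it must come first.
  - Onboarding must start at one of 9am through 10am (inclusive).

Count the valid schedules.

Splitting on OffsitePrep: it can be 10am (12), 11am (32), 12pm (16). Listing each branch's schedules as (DesignReview, Triage, Demo, VendorCall, Onboarding, Retro):
OffsitePrep=10am: (2pm,11am,8am,12pm,9am,1pm) (2pm,11am,8am,1pm,9am,12pm) (2pm,12pm,8am,11am,9am,1pm) (3pm,11am,8am,12pm,9am,1pm) (3pm,11am,8am,12pm,9am,2pm) (3pm,11am,8am,1pm,9am,12pm) (3pm,11am,8am,1pm,9am,2pm) (3pm,12pm,8am,11am,9am,1pm) (3pm,12pm,8am,11am,9am,2pm) (3pm,12pm,8am,1pm,9am,2pm) (3pm,1pm,8am,11am,9am,2pm) (3pm,1pm,8am,12pm,9am,2pm) — 12.
OffsitePrep=11am: (2pm,8am,9am,12pm,10am,1pm) (2pm,8am,9am,1pm,10am,12pm) (2pm,8am,10am,12pm,9am,1pm) (2pm,8am,10am,1pm,9am,12pm) (2pm,9am,8am,12pm,10am,1pm) (2pm,9am,8am,1pm,10am,12pm) (2pm,10am,8am,12pm,9am,1pm) (2pm,10am,8am,1pm,9am,12pm) (3pm,8am,9am,12pm,10am,1pm) (3pm,8am,9am,12pm,10am,2pm) (3pm,8am,9am,1pm,10am,12pm) (3pm,8am,9am,1pm,10am,2pm) (3pm,8am,10am,12pm,9am,1pm) (3pm,8am,10am,12pm,9am,2pm) (3pm,8am,10am,1pm,9am,12pm) (3pm,8am,10am,1pm,9am,2pm) (3pm,9am,8am,12pm,10am,1pm) (3pm,9am,8am,12pm,10am,2pm) (3pm,9am,8am,1pm,10am,12pm) (3pm,9am,8am,1pm,10am,2pm) (3pm,10am,8am,12pm,9am,1pm) (3pm,10am,8am,12pm,9am,2pm) (3pm,10am,8am,1pm,9am,12pm) (3pm,10am,8am,1pm,9am,2pm) (3pm,12pm,8am,1pm,9am,2pm) (3pm,12pm,8am,1pm,10am,2pm) (3pm,12pm,9am,1pm,10am,2pm) (3pm,12pm,10am,1pm,9am,2pm) (3pm,1pm,8am,12pm,9am,2pm) (3pm,1pm,8am,12pm,10am,2pm) (3pm,1pm,9am,12pm,10am,2pm) (3pm,1pm,10am,12pm,9am,2pm) — 32.
OffsitePrep=12pm: (2pm,8am,9am,1pm,10am,11am) (2pm,8am,10am,1pm,9am,11am) (2pm,9am,8am,1pm,10am,11am) (2pm,10am,8am,1pm,9am,11am) (3pm,8am,9am,1pm,10am,11am) (3pm,8am,9am,1pm,10am,2pm) (3pm,8am,10am,1pm,9am,11am) (3pm,8am,10am,1pm,9am,2pm) (3pm,9am,8am,1pm,10am,11am) (3pm,9am,8am,1pm,10am,2pm) (3pm,10am,8am,1pm,9am,11am) (3pm,10am,8am,1pm,9am,2pm) (3pm,11am,8am,1pm,9am,2pm) (3pm,11am,8am,1pm,10am,2pm) (3pm,11am,9am,1pm,10am,2pm) (3pm,11am,10am,1pm,9am,2pm) — 16.
Summing: 12 + 32 + 16 = 60.

60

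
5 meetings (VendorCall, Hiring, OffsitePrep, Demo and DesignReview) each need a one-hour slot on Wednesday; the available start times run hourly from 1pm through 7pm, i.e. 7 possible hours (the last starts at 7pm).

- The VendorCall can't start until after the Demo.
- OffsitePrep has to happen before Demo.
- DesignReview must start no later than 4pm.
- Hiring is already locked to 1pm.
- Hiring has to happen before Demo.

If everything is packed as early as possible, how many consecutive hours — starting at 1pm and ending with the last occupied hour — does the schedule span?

The precedence chain requires at least 3 distinct hours.
3 works (last occupied hour: 3pm): for example Hiring=1pm, VendorCall=3pm, Demo=2pm, OffsitePrep=1pm, DesignReview=1pm.

3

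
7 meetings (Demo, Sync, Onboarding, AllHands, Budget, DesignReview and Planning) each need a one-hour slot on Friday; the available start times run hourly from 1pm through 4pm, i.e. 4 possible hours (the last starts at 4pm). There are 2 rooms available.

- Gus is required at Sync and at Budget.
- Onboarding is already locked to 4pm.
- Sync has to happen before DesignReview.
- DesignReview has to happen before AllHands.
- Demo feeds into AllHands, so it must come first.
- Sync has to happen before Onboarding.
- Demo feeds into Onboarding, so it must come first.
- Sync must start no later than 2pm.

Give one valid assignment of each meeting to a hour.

Sync in 1pm; Budget in 2pm; Onboarding in 4pm; Demo in 1pm; Planning in 3pm; DesignReview in 2pm; AllHands in 3pm

Checking: DesignReview(2pm) before AllHands(3pm); Sync(1pm) before DesignReview(2pm); Sync(1pm) before Onboarding(4pm); Demo(1pm) before AllHands(3pm); Demo(1pm) before Onboarding(4pm); Sync(1pm) != Budget(2pm); Onboarding=4pm in [4pm,4pm]; Sync=1pm in [1pm,2pm]; max 2 per hour (cap 2).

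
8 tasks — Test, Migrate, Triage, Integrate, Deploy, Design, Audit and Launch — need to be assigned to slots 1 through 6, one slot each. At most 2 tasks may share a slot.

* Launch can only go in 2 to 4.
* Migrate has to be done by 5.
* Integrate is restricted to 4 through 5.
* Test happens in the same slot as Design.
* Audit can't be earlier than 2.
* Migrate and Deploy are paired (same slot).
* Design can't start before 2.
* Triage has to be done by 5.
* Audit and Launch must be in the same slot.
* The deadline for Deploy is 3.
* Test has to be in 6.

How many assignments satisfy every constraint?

33

Splitting on Migrate: it can be 1 (15), 2 (9), 3 (9). Listing each branch's schedules as (Test, Triage, Integrate, Deploy, Design, Audit, Launch):
Migrate=1: (6,2,4,1,6,3,3) (6,2,5,1,6,3,3) (6,2,5,1,6,4,4) (6,3,4,1,6,2,2) (6,3,5,1,6,2,2) (6,3,5,1,6,4,4) (6,4,4,1,6,2,2) (6,4,4,1,6,3,3) (6,4,5,1,6,2,2) (6,4,5,1,6,3,3) (6,5,4,1,6,2,2) (6,5,4,1,6,3,3) (6,5,5,1,6,2,2) (6,5,5,1,6,3,3) (6,5,5,1,6,4,4) — 15.
Migrate=2: (6,1,4,2,6,3,3) (6,1,5,2,6,3,3) (6,1,5,2,6,4,4) (6,3,5,2,6,4,4) (6,4,4,2,6,3,3) (6,4,5,2,6,3,3) (6,5,4,2,6,3,3) (6,5,5,2,6,3,3) (6,5,5,2,6,4,4) — 9.
Migrate=3: (6,1,4,3,6,2,2) (6,1,5,3,6,2,2) (6,1,5,3,6,4,4) (6,2,5,3,6,4,4) (6,4,4,3,6,2,2) (6,4,5,3,6,2,2) (6,5,4,3,6,2,2) (6,5,5,3,6,2,2) (6,5,5,3,6,4,4) — 9.
Summing: 15 + 9 + 9 = 33.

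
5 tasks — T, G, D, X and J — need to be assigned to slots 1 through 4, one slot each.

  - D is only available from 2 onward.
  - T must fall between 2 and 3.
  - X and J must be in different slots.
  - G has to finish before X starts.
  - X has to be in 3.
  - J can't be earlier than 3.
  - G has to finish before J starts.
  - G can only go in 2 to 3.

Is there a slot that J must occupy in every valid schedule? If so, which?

4

J's window is 3–4.
X is fixed at 3, and J can't share a slot with X.
So J must be 4.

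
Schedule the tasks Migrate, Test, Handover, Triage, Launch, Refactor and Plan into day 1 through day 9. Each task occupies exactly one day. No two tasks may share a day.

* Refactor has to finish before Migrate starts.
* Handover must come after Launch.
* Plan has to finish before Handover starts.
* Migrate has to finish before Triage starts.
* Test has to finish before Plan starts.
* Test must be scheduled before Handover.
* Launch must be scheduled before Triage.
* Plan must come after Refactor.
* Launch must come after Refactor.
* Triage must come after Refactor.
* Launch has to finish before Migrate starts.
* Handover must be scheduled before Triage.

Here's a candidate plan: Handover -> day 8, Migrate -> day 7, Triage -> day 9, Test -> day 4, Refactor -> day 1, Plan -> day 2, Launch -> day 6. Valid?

Invalid. Test has to finish before Plan starts.

Test has to finish before Plan starts — violated.
Test must be scheduled before Handover — holds.
Launch must come after Refactor — holds.
Handover must come after Launch — holds.
No two tasks may share a day — holds.
Plan must come after Refactor — holds.
Handover must be scheduled before Triage — holds.
Launch has to finish before Migrate starts — holds.
Plan has to finish before Handover starts — holds.
Migrate has to finish before Triage starts — holds.
Launch must be scheduled before Triage — holds.
Triage must come after Refactor — holds.
Refactor has to finish before Migrate starts — holds.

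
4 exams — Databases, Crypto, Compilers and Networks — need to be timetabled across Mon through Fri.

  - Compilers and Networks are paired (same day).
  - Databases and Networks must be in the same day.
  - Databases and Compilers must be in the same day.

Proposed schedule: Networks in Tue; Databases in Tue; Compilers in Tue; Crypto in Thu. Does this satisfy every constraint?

Yes

Compilers and Networks are paired (same day) — holds.
Databases and Networks must be in the same day — holds.
Databases and Compilers must be in the same day — holds.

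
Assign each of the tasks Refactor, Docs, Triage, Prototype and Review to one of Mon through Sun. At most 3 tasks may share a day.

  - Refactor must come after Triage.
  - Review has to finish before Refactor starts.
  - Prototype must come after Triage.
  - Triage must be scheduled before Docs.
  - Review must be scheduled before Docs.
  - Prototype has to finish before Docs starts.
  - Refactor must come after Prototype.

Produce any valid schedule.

Triage=Mon; Refactor=Wed; Prototype=Tue; Docs=Wed; Review=Mon

Checking: Prototype(Tue) before Refactor(Wed); Triage(Mon) before Prototype(Tue); Triage(Mon) before Refactor(Wed); Review(Mon) before Refactor(Wed); Triage(Mon) before Docs(Wed); Prototype(Tue) before Docs(Wed); Review(Mon) before Docs(Wed); max 2 per day (cap 3).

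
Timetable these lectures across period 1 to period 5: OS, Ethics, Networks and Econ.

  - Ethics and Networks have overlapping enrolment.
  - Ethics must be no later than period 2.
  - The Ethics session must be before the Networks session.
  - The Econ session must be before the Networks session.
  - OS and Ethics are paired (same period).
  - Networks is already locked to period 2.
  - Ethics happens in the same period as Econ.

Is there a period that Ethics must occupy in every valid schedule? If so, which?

period 1

Ethics's window is period 1–period 2.
Networks is fixed at period 2, and Ethics can't share a period with Networks.
So Ethics must be period 1.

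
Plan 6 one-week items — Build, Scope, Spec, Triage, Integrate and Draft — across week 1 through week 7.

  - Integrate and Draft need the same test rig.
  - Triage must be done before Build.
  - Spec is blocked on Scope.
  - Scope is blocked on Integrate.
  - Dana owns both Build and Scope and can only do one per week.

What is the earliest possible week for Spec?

week 3

Precedence pushes Spec to at least week 3.
Spec at week 3 is achievable: Scope in week 2; Triage in week 1; Integrate in week 1; Build in week 3; Draft in week 2; Spec in week 3.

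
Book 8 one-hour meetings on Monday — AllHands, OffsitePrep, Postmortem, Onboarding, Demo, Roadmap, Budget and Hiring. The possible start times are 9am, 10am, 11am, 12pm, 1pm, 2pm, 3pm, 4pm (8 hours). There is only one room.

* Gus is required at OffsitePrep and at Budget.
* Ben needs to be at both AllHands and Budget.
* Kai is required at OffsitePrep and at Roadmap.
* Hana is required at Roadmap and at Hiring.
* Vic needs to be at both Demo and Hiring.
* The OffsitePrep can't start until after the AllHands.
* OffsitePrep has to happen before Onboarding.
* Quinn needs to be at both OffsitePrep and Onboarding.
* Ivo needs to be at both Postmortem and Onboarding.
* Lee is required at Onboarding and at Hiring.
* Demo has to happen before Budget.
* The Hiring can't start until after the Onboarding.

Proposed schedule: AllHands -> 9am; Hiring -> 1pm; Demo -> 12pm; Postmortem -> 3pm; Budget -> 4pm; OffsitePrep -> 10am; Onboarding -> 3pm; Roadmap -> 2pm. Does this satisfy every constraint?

Invalid. Ivo needs to be at both Postmortem and Onboarding.

Quinn needs to be at both OffsitePrep and Onboarding — holds.
Ivo needs to be at both Postmortem and Onboarding — violated.
There is only one room — violated.
Kai is required at OffsitePrep and at Roadmap — holds.
The Hiring can't start until after the Onboarding — violated.
Vic needs to be at both Demo and Hiring — holds.
Gus is required at OffsitePrep and at Budget — holds.
Ben needs to be at both AllHands and Budget — holds.
Demo has to happen before Budget — holds.
The OffsitePrep can't start until after the AllHands — holds.
OffsitePrep has to happen before Onboarding — holds.
Hana is required at Roadmap and at Hiring — holds.
Lee is required at Onboarding and at Hiring — holds.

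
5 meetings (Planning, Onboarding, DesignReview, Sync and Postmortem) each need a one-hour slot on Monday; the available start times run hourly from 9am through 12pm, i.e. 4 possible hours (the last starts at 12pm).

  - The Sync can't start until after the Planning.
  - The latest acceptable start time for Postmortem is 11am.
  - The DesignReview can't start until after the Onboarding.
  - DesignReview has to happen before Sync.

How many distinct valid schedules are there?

Splitting on Planning: it can be 9am (12), 10am (12), 11am (9). Listing each branch's schedules as (Onboarding, DesignReview, Sync, Postmortem):
Planning=9am: (9am,10am,11am,9am) (9am,10am,11am,10am) (9am,10am,11am,11am) (9am,10am,12pm,9am) (9am,10am,12pm,10am) (9am,10am,12pm,11am) (9am,11am,12pm,9am) (9am,11am,12pm,10am) (9am,11am,12pm,11am) (10am,11am,12pm,9am) (10am,11am,12pm,10am) (10am,11am,12pm,11am) — 12.
Planning=10am: (9am,10am,11am,9am) (9am,10am,11am,10am) (9am,10am,11am,11am) (9am,10am,12pm,9am) (9am,10am,12pm,10am) (9am,10am,12pm,11am) (9am,11am,12pm,9am) (9am,11am,12pm,10am) (9am,11am,12pm,11am) (10am,11am,12pm,9am) (10am,11am,12pm,10am) (10am,11am,12pm,11am) — 12.
Planning=11am: (9am,10am,12pm,9am) (9am,10am,12pm,10am) (9am,10am,12pm,11am) (9am,11am,12pm,9am) (9am,11am,12pm,10am) (9am,11am,12pm,11am) (10am,11am,12pm,9am) (10am,11am,12pm,10am) (10am,11am,12pm,11am) — 9.
Summing: 12 + 12 + 9 = 33.

33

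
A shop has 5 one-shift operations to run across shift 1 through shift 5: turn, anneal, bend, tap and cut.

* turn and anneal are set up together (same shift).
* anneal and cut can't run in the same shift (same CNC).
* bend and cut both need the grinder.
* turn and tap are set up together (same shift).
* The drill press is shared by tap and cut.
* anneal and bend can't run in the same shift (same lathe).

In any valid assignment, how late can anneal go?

anneal at shift 5 is achievable: tap -> shift 5, cut -> shift 2, turn -> shift 5, bend -> shift 1, anneal -> shift 5.

shift 5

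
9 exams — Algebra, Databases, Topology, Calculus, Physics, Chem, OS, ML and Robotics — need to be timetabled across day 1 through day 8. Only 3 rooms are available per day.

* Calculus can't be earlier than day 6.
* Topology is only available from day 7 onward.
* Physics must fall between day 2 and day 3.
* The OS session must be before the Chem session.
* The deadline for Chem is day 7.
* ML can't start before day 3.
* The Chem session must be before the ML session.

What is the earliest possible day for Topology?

day 7

Topology is available from day 7.
Topology at day 7 is achievable: Topology=day 7, OS=day 1, Algebra=day 1, Physics=day 2, Chem=day 2, Calculus=day 6, ML=day 3, Robotics=day 2, Databases=day 1.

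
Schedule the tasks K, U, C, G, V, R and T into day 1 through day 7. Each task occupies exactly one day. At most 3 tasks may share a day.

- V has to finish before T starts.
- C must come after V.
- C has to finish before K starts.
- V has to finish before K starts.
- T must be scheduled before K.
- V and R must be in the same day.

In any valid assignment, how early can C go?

Precedence pushes C to at least day 2; downstream work caps C at day 6.
C at day 2 is achievable: T -> day 2; C -> day 2; G -> day 2; K -> day 3; V -> day 1; U -> day 1; R -> day 1.

day 2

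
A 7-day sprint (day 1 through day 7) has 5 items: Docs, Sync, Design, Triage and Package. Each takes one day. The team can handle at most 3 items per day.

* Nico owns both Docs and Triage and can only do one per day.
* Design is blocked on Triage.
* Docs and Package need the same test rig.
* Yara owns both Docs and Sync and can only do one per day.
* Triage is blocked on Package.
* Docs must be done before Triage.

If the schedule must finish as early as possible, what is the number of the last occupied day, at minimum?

The precedence chain requires at least 3 distinct days.
With at most 3 per day and 5 work items, at least 2 days are needed.
Could 3 days be enough, i.e. nothing placed later than day 3? No: Triage must come after Package (at day 1 or later) → {day 2, day 3}; Package must come before Triage (at day 3 or earlier) → {day 1, day 2}; Docs must come before Triage (at day 3 or earlier) → {day 1, day 2}; Design must come after Triage (at day 2 or later) → {day 3}; Triage must come before Design (at day 3 or earlier) → {day 2}; Docs can't share with Triage (day 2) → {day 1}; Package can't share with Docs (day 1) → {day 2}; Triage must come after Package (at day 2 or later) → nothing is left.
So 3 days is not enough.
4 works (last occupied day: day 4): for example Triage -> day 3; Design -> day 4; Package -> day 2; Docs -> day 1; Sync -> day 2.

day 4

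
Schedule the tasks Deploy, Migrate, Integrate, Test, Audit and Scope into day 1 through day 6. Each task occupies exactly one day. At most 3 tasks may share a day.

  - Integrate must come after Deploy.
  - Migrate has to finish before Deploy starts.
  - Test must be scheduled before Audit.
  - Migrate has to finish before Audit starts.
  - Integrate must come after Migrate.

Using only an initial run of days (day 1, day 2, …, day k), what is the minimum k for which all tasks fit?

3 days

The precedence chain requires at least 3 distinct days.
With at most 3 per day and 6 tasks, at least 2 days are needed.
3 works (last occupied day: day 3): for example Scope in day 1, Audit in day 2, Migrate in day 1, Integrate in day 3, Deploy in day 2, Test in day 1.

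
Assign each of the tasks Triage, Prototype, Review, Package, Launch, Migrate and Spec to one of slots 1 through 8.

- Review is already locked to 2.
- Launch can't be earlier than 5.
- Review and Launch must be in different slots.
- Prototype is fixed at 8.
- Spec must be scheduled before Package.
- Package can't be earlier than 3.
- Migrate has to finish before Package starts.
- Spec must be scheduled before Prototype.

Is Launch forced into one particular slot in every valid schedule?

No

Launch can be 5 (e.g. Migrate in 1, Package in 3, Spec in 1, Prototype in 8, Launch in 5, Triage in 1, Review in 2) or 6 (e.g. Triage in 1; Launch in 6; Package in 3; Review in 2; Prototype in 8; Migrate in 1; Spec in 1).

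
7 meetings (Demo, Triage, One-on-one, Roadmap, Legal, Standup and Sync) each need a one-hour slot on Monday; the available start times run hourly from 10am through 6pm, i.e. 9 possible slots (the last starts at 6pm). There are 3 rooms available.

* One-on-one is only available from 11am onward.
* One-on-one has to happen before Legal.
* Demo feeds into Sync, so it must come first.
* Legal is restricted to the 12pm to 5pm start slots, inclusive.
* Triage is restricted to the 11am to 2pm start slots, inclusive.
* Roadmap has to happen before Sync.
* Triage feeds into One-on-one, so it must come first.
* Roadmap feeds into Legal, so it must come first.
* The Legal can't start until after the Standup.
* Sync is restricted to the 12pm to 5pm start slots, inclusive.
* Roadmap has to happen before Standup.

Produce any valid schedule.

Demo -> 10am; Standup -> 11am; Roadmap -> 10am; One-on-one -> 12pm; Sync -> 12pm; Legal -> 1pm; Triage -> 11am

Checking: One-on-one(12pm) before Legal(1pm); Standup(11am) before Legal(1pm); Roadmap(10am) before Standup(11am); Triage(11am) before One-on-one(12pm); Demo(10am) before Sync(12pm); Roadmap(10am) before Sync(12pm); Roadmap(10am) before Legal(1pm); Sync=12pm in [12pm,5pm]; Triage=11am in [11am,2pm]; Legal=1pm in [12pm,5pm]; One-on-one=12pm in [11am,6pm]; max 2 per slot (cap 3).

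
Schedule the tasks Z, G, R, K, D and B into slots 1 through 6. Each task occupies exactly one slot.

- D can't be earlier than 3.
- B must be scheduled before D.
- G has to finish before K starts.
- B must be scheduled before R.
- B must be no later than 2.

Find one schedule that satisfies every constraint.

Z=1, D=3, G=1, K=2, R=2, B=1

Checking: B(1) before D(3); B(1) before R(2); G(1) before K(2); D=3 in [3,6]; B=1 in [1,2].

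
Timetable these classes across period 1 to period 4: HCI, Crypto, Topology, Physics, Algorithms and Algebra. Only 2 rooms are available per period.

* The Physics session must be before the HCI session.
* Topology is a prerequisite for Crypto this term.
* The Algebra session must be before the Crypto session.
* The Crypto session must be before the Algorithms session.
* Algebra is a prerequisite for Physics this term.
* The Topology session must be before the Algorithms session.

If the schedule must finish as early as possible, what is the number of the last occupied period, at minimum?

period 3

The precedence chain requires at least 3 distinct periods.
With at most 2 per period and 6 classes, at least 3 periods are needed.
3 works (last occupied period: period 3): for example HCI in period 3, Algorithms in period 3, Crypto in period 2, Physics in period 2, Algebra in period 1, Topology in period 1.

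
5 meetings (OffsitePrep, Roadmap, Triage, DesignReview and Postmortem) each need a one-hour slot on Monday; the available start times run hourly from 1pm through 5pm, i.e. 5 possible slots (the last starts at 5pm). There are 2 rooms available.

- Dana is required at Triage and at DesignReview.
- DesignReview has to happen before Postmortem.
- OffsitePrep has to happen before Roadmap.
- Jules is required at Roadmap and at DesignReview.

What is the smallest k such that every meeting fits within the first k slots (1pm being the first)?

3 slots

The precedence chain requires at least 2 distinct slots.
With at most 2 per slot and 5 meetings, at least 3 slots are needed.
3 works (last occupied slot: 3pm): for example Roadmap in 2pm; OffsitePrep in 1pm; DesignReview in 1pm; Triage in 3pm; Postmortem in 2pm.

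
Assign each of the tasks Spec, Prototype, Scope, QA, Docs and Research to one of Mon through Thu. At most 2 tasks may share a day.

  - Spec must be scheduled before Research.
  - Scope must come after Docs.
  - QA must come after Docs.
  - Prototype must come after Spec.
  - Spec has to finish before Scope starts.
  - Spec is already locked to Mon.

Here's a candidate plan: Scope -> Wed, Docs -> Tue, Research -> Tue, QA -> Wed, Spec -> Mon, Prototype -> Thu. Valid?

Yes

At most 2 tasks may share a day — holds.
QA must come after Docs — holds.
Spec is already locked to Mon — holds.
Spec must be scheduled before Research — holds.
Scope must come after Docs — holds.
Prototype must come after Spec — holds.
Spec has to finish before Scope starts — holds.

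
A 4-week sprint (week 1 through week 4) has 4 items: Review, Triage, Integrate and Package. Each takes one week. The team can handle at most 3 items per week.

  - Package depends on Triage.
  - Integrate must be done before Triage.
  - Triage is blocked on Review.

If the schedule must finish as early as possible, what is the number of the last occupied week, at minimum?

The precedence chain requires at least 3 distinct weeks.
With at most 3 per week and 4 tasks, at least 2 weeks are needed.
3 works (last occupied week: week 3): for example Package=week 3, Triage=week 2, Review=week 1, Integrate=week 1.

week 3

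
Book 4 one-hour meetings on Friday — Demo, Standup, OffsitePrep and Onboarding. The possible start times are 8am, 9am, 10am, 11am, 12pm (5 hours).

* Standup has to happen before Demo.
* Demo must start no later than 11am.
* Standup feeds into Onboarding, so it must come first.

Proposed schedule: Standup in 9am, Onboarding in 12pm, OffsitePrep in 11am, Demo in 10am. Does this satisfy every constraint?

Valid

Standup has to happen before Demo — holds.
Standup feeds into Onboarding, so it must come first — holds.
Demo must start no later than 11am — holds.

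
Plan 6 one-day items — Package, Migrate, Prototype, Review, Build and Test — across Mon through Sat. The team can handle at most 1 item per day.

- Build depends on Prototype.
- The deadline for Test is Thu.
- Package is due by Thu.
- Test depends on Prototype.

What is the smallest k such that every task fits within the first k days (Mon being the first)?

The precedence chain requires at least 2 distinct days.
With at most 1 per day and 6 tasks, at least 6 days are needed.
6 works (last occupied day: Sat): for example Review=Sat, Build=Thu, Package=Wed, Migrate=Fri, Test=Tue, Prototype=Mon.

6 days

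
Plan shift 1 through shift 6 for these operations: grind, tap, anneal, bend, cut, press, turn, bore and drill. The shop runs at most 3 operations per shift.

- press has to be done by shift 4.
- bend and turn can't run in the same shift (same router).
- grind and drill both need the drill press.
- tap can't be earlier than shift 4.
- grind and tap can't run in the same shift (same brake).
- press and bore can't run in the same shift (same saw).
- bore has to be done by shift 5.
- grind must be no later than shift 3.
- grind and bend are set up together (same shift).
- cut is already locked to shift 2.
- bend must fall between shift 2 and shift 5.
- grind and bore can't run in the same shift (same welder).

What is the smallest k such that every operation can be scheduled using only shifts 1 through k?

4

With at most 3 per shift and 9 operations, at least 3 shifts are needed.
tap can't be placed before shift 4, so the schedule must run through at least shift 4.
4 works (last occupied shift: shift 4): for example press in shift 1, turn in shift 1, anneal in shift 1, bend in shift 2, bore in shift 3, grind in shift 2, cut in shift 2, drill in shift 3, tap in shift 4.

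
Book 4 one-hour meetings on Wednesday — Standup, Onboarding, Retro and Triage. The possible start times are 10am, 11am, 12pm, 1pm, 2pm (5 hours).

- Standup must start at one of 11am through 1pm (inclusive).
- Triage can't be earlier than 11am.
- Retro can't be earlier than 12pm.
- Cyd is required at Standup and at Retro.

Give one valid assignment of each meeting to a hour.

Retro=12pm; Triage=11am; Standup=11am; Onboarding=10am

Checking: Standup(11am) != Retro(12pm); Retro=12pm in [12pm,2pm]; Standup=11am in [11am,1pm]; Triage=11am in [11am,2pm].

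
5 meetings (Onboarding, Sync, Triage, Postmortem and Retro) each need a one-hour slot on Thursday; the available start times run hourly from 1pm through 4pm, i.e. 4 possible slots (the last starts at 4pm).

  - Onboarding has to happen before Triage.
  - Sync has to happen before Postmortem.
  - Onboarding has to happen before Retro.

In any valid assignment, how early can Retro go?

Precedence pushes Retro to at least 2pm.
Retro at 2pm is achievable: Postmortem in 2pm; Retro in 2pm; Triage in 2pm; Sync in 1pm; Onboarding in 1pm.

2pm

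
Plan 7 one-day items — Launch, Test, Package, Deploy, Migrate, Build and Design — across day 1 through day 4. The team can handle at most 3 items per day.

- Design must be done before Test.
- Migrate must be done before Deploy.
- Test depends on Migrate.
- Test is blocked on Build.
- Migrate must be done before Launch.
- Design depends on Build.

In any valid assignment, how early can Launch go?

Precedence pushes Launch to at least day 2.
Launch at day 2 is achievable: Design in day 2; Test in day 3; Migrate in day 1; Deploy in day 2; Package in day 1; Launch in day 2; Build in day 1.

day 2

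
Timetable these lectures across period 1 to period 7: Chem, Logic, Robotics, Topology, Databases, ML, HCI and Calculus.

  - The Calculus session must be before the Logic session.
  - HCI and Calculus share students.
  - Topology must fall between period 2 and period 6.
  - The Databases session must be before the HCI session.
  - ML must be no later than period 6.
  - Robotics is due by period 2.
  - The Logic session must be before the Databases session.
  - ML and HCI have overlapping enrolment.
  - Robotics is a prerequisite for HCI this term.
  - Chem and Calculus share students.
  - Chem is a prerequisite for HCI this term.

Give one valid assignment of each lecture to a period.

Chem -> period 2, Databases -> period 3, Topology -> period 2, HCI -> period 4, Robotics -> period 1, Calculus -> period 1, ML -> period 1, Logic -> period 2

Checking: Databases(period 3) before HCI(period 4); Logic(period 2) before Databases(period 3); Calculus(period 1) before Logic(period 2); Chem(period 2) before HCI(period 4); Robotics(period 1) before HCI(period 4); Chem(period 2) != Calculus(period 1); ML(period 1) != HCI(period 4); HCI(period 4) != Calculus(period 1); ML=period 1 in [period 1,period 6]; Robotics=period 1 in [period 1,period 2]; Topology=period 2 in [period 2,period 6].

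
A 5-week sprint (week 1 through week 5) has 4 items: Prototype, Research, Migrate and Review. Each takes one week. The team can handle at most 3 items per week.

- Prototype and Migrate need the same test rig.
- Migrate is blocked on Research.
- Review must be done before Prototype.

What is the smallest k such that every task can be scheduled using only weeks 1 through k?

3

The precedence chain requires at least 2 distinct weeks.
With at most 3 per week and 4 tasks, at least 2 weeks are needed.
Could 2 weeks be enough, i.e. nothing placed later than week 2? No: Prototype must come after Review (at week 1 or later) → {week 2}; Migrate must come after Research (at week 1 or later) → {week 2}; Migrate can't share with Prototype (week 2) → nothing is left.
So 2 weeks is not enough.
3 works (last occupied week: week 3): for example Migrate in week 3; Research in week 1; Prototype in week 2; Review in week 1.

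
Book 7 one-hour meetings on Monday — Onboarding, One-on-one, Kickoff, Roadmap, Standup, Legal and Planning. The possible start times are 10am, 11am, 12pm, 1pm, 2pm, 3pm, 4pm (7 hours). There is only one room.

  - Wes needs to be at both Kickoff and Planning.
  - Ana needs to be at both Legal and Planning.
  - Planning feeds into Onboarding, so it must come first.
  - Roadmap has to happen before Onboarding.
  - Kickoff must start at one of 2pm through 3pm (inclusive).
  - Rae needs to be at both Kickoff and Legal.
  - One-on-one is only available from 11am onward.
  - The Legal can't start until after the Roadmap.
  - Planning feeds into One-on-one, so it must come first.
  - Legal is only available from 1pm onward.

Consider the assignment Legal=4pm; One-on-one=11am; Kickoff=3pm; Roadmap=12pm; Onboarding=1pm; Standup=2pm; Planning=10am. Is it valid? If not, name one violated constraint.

Kickoff must start at one of 2pm through 3pm (inclusive) — holds.
Planning feeds into Onboarding, so it must come first — holds.
Wes needs to be at both Kickoff and Planning — holds.
There is only one room — holds.
Roadmap has to happen before Onboarding — holds.
Planning feeds into One-on-one, so it must come first — holds.
Ana needs to be at both Legal and Planning — holds.
Legal is only available from 1pm onward — holds.
Rae needs to be at both Kickoff and Legal — holds.
One-on-one is only available from 11am onward — holds.
The Legal can't start until after the Roadmap — holds.

Yes, all constraints hold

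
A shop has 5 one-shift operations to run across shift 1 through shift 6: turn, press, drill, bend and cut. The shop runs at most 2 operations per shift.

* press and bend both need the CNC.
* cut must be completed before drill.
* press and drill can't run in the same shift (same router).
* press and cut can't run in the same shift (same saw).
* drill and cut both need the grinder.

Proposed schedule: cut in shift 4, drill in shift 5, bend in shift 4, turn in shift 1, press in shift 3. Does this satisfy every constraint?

press and bend both need the CNC — holds.
cut must be completed before drill — holds.
press and cut can't run in the same shift (same saw) — holds.
press and drill can't run in the same shift (same router) — holds.
drill and cut both need the grinder — holds.
The shop runs at most 2 operations per shift — holds.

Yes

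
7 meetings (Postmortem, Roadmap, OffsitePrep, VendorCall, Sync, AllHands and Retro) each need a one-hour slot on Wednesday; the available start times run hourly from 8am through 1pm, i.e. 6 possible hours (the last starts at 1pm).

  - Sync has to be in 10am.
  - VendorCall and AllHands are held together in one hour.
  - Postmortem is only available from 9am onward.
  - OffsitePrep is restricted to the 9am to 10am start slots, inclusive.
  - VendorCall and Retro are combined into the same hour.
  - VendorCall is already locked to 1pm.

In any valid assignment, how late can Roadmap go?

1pm

Roadmap at 1pm is achievable: Sync in 10am; Postmortem in 9am; VendorCall in 1pm; Retro in 1pm; AllHands in 1pm; OffsitePrep in 9am; Roadmap in 1pm.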